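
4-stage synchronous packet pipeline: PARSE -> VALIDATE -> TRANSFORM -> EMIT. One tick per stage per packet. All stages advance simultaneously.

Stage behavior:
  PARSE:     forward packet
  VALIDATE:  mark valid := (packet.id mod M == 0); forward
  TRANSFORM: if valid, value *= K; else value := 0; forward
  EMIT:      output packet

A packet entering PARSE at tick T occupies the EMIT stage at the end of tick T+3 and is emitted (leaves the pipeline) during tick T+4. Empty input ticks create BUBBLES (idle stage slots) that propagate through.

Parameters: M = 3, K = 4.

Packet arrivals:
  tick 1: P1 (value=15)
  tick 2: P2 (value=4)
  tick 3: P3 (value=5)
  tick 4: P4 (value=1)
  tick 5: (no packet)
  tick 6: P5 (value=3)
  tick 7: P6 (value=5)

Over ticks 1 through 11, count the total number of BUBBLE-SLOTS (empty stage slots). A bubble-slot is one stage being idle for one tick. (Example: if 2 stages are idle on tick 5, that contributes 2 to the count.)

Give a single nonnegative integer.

Tick 1: [PARSE:P1(v=15,ok=F), VALIDATE:-, TRANSFORM:-, EMIT:-] out:-; bubbles=3
Tick 2: [PARSE:P2(v=4,ok=F), VALIDATE:P1(v=15,ok=F), TRANSFORM:-, EMIT:-] out:-; bubbles=2
Tick 3: [PARSE:P3(v=5,ok=F), VALIDATE:P2(v=4,ok=F), TRANSFORM:P1(v=0,ok=F), EMIT:-] out:-; bubbles=1
Tick 4: [PARSE:P4(v=1,ok=F), VALIDATE:P3(v=5,ok=T), TRANSFORM:P2(v=0,ok=F), EMIT:P1(v=0,ok=F)] out:-; bubbles=0
Tick 5: [PARSE:-, VALIDATE:P4(v=1,ok=F), TRANSFORM:P3(v=20,ok=T), EMIT:P2(v=0,ok=F)] out:P1(v=0); bubbles=1
Tick 6: [PARSE:P5(v=3,ok=F), VALIDATE:-, TRANSFORM:P4(v=0,ok=F), EMIT:P3(v=20,ok=T)] out:P2(v=0); bubbles=1
Tick 7: [PARSE:P6(v=5,ok=F), VALIDATE:P5(v=3,ok=F), TRANSFORM:-, EMIT:P4(v=0,ok=F)] out:P3(v=20); bubbles=1
Tick 8: [PARSE:-, VALIDATE:P6(v=5,ok=T), TRANSFORM:P5(v=0,ok=F), EMIT:-] out:P4(v=0); bubbles=2
Tick 9: [PARSE:-, VALIDATE:-, TRANSFORM:P6(v=20,ok=T), EMIT:P5(v=0,ok=F)] out:-; bubbles=2
Tick 10: [PARSE:-, VALIDATE:-, TRANSFORM:-, EMIT:P6(v=20,ok=T)] out:P5(v=0); bubbles=3
Tick 11: [PARSE:-, VALIDATE:-, TRANSFORM:-, EMIT:-] out:P6(v=20); bubbles=4
Total bubble-slots: 20

Answer: 20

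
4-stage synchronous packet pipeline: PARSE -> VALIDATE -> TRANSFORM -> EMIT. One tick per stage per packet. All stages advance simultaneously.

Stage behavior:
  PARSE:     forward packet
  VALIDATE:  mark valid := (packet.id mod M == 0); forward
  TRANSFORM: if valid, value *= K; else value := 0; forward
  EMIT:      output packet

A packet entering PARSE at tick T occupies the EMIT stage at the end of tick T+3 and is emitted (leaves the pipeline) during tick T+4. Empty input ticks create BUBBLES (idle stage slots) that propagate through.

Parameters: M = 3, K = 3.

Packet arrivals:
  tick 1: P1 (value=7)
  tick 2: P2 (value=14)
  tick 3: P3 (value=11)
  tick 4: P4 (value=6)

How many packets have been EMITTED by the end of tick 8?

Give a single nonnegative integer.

Tick 1: [PARSE:P1(v=7,ok=F), VALIDATE:-, TRANSFORM:-, EMIT:-] out:-; in:P1
Tick 2: [PARSE:P2(v=14,ok=F), VALIDATE:P1(v=7,ok=F), TRANSFORM:-, EMIT:-] out:-; in:P2
Tick 3: [PARSE:P3(v=11,ok=F), VALIDATE:P2(v=14,ok=F), TRANSFORM:P1(v=0,ok=F), EMIT:-] out:-; in:P3
Tick 4: [PARSE:P4(v=6,ok=F), VALIDATE:P3(v=11,ok=T), TRANSFORM:P2(v=0,ok=F), EMIT:P1(v=0,ok=F)] out:-; in:P4
Tick 5: [PARSE:-, VALIDATE:P4(v=6,ok=F), TRANSFORM:P3(v=33,ok=T), EMIT:P2(v=0,ok=F)] out:P1(v=0); in:-
Tick 6: [PARSE:-, VALIDATE:-, TRANSFORM:P4(v=0,ok=F), EMIT:P3(v=33,ok=T)] out:P2(v=0); in:-
Tick 7: [PARSE:-, VALIDATE:-, TRANSFORM:-, EMIT:P4(v=0,ok=F)] out:P3(v=33); in:-
Tick 8: [PARSE:-, VALIDATE:-, TRANSFORM:-, EMIT:-] out:P4(v=0); in:-
Emitted by tick 8: ['P1', 'P2', 'P3', 'P4']

Answer: 4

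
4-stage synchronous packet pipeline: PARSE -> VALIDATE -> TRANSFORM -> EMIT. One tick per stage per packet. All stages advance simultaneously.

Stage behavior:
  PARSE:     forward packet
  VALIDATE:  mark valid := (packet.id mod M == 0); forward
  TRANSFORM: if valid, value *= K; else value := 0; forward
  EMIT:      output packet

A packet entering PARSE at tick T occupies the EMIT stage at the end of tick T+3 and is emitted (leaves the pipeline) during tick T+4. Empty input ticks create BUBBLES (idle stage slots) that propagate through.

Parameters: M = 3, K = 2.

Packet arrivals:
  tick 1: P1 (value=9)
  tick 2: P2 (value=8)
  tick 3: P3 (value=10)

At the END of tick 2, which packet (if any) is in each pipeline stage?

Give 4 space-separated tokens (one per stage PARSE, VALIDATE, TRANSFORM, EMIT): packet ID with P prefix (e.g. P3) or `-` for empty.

Tick 1: [PARSE:P1(v=9,ok=F), VALIDATE:-, TRANSFORM:-, EMIT:-] out:-; in:P1
Tick 2: [PARSE:P2(v=8,ok=F), VALIDATE:P1(v=9,ok=F), TRANSFORM:-, EMIT:-] out:-; in:P2
At end of tick 2: ['P2', 'P1', '-', '-']

Answer: P2 P1 - -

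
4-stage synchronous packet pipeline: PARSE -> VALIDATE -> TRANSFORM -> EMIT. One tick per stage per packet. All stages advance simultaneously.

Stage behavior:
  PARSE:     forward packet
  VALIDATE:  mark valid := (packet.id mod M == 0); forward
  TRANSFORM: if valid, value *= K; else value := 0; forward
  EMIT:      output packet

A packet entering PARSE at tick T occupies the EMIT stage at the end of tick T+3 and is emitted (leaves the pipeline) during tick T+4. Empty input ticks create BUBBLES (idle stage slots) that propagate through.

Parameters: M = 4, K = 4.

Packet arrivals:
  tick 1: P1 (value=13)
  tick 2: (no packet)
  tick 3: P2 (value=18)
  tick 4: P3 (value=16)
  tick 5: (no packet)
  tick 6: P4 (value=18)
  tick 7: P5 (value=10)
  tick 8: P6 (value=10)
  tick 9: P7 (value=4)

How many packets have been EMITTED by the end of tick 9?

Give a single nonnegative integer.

Answer: 3

Derivation:
Tick 1: [PARSE:P1(v=13,ok=F), VALIDATE:-, TRANSFORM:-, EMIT:-] out:-; in:P1
Tick 2: [PARSE:-, VALIDATE:P1(v=13,ok=F), TRANSFORM:-, EMIT:-] out:-; in:-
Tick 3: [PARSE:P2(v=18,ok=F), VALIDATE:-, TRANSFORM:P1(v=0,ok=F), EMIT:-] out:-; in:P2
Tick 4: [PARSE:P3(v=16,ok=F), VALIDATE:P2(v=18,ok=F), TRANSFORM:-, EMIT:P1(v=0,ok=F)] out:-; in:P3
Tick 5: [PARSE:-, VALIDATE:P3(v=16,ok=F), TRANSFORM:P2(v=0,ok=F), EMIT:-] out:P1(v=0); in:-
Tick 6: [PARSE:P4(v=18,ok=F), VALIDATE:-, TRANSFORM:P3(v=0,ok=F), EMIT:P2(v=0,ok=F)] out:-; in:P4
Tick 7: [PARSE:P5(v=10,ok=F), VALIDATE:P4(v=18,ok=T), TRANSFORM:-, EMIT:P3(v=0,ok=F)] out:P2(v=0); in:P5
Tick 8: [PARSE:P6(v=10,ok=F), VALIDATE:P5(v=10,ok=F), TRANSFORM:P4(v=72,ok=T), EMIT:-] out:P3(v=0); in:P6
Tick 9: [PARSE:P7(v=4,ok=F), VALIDATE:P6(v=10,ok=F), TRANSFORM:P5(v=0,ok=F), EMIT:P4(v=72,ok=T)] out:-; in:P7
Emitted by tick 9: ['P1', 'P2', 'P3']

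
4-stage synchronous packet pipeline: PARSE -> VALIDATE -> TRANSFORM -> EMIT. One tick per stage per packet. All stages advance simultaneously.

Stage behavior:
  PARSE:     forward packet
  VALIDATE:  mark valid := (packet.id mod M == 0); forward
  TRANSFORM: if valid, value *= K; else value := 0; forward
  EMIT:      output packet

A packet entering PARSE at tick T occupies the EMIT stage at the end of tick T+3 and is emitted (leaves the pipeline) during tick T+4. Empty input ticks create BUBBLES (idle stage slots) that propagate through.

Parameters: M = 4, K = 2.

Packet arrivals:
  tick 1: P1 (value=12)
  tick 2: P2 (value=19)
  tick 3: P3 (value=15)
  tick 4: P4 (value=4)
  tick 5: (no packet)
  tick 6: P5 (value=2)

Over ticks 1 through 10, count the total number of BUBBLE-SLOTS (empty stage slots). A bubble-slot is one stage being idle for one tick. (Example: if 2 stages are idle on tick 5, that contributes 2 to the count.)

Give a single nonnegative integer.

Answer: 20

Derivation:
Tick 1: [PARSE:P1(v=12,ok=F), VALIDATE:-, TRANSFORM:-, EMIT:-] out:-; bubbles=3
Tick 2: [PARSE:P2(v=19,ok=F), VALIDATE:P1(v=12,ok=F), TRANSFORM:-, EMIT:-] out:-; bubbles=2
Tick 3: [PARSE:P3(v=15,ok=F), VALIDATE:P2(v=19,ok=F), TRANSFORM:P1(v=0,ok=F), EMIT:-] out:-; bubbles=1
Tick 4: [PARSE:P4(v=4,ok=F), VALIDATE:P3(v=15,ok=F), TRANSFORM:P2(v=0,ok=F), EMIT:P1(v=0,ok=F)] out:-; bubbles=0
Tick 5: [PARSE:-, VALIDATE:P4(v=4,ok=T), TRANSFORM:P3(v=0,ok=F), EMIT:P2(v=0,ok=F)] out:P1(v=0); bubbles=1
Tick 6: [PARSE:P5(v=2,ok=F), VALIDATE:-, TRANSFORM:P4(v=8,ok=T), EMIT:P3(v=0,ok=F)] out:P2(v=0); bubbles=1
Tick 7: [PARSE:-, VALIDATE:P5(v=2,ok=F), TRANSFORM:-, EMIT:P4(v=8,ok=T)] out:P3(v=0); bubbles=2
Tick 8: [PARSE:-, VALIDATE:-, TRANSFORM:P5(v=0,ok=F), EMIT:-] out:P4(v=8); bubbles=3
Tick 9: [PARSE:-, VALIDATE:-, TRANSFORM:-, EMIT:P5(v=0,ok=F)] out:-; bubbles=3
Tick 10: [PARSE:-, VALIDATE:-, TRANSFORM:-, EMIT:-] out:P5(v=0); bubbles=4
Total bubble-slots: 20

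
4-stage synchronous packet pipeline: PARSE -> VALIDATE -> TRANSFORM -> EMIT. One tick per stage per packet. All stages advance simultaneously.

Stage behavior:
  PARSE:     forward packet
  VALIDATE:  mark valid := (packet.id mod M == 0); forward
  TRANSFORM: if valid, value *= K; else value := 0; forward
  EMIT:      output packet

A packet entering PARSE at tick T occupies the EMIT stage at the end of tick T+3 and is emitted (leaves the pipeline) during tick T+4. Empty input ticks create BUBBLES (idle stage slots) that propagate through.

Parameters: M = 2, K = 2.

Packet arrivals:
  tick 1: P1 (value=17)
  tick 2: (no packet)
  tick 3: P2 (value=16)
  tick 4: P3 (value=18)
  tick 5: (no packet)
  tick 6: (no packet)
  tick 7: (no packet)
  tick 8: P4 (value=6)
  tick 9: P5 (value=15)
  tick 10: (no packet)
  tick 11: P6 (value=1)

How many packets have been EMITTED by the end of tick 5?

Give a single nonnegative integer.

Answer: 1

Derivation:
Tick 1: [PARSE:P1(v=17,ok=F), VALIDATE:-, TRANSFORM:-, EMIT:-] out:-; in:P1
Tick 2: [PARSE:-, VALIDATE:P1(v=17,ok=F), TRANSFORM:-, EMIT:-] out:-; in:-
Tick 3: [PARSE:P2(v=16,ok=F), VALIDATE:-, TRANSFORM:P1(v=0,ok=F), EMIT:-] out:-; in:P2
Tick 4: [PARSE:P3(v=18,ok=F), VALIDATE:P2(v=16,ok=T), TRANSFORM:-, EMIT:P1(v=0,ok=F)] out:-; in:P3
Tick 5: [PARSE:-, VALIDATE:P3(v=18,ok=F), TRANSFORM:P2(v=32,ok=T), EMIT:-] out:P1(v=0); in:-
Emitted by tick 5: ['P1']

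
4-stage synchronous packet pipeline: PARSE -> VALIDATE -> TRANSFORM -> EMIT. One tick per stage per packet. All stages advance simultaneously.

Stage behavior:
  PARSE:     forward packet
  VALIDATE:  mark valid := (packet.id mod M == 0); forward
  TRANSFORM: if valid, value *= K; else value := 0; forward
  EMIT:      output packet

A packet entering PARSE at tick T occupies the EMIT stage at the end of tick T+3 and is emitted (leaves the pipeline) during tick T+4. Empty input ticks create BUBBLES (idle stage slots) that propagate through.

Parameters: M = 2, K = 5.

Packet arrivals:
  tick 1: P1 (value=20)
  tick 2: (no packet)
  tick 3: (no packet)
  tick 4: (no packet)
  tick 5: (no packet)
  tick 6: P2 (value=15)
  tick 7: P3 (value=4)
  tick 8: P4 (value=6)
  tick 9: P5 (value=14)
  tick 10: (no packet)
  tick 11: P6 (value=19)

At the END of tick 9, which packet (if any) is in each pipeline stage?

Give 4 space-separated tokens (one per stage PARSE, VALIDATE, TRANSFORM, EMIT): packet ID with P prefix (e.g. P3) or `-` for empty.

Tick 1: [PARSE:P1(v=20,ok=F), VALIDATE:-, TRANSFORM:-, EMIT:-] out:-; in:P1
Tick 2: [PARSE:-, VALIDATE:P1(v=20,ok=F), TRANSFORM:-, EMIT:-] out:-; in:-
Tick 3: [PARSE:-, VALIDATE:-, TRANSFORM:P1(v=0,ok=F), EMIT:-] out:-; in:-
Tick 4: [PARSE:-, VALIDATE:-, TRANSFORM:-, EMIT:P1(v=0,ok=F)] out:-; in:-
Tick 5: [PARSE:-, VALIDATE:-, TRANSFORM:-, EMIT:-] out:P1(v=0); in:-
Tick 6: [PARSE:P2(v=15,ok=F), VALIDATE:-, TRANSFORM:-, EMIT:-] out:-; in:P2
Tick 7: [PARSE:P3(v=4,ok=F), VALIDATE:P2(v=15,ok=T), TRANSFORM:-, EMIT:-] out:-; in:P3
Tick 8: [PARSE:P4(v=6,ok=F), VALIDATE:P3(v=4,ok=F), TRANSFORM:P2(v=75,ok=T), EMIT:-] out:-; in:P4
Tick 9: [PARSE:P5(v=14,ok=F), VALIDATE:P4(v=6,ok=T), TRANSFORM:P3(v=0,ok=F), EMIT:P2(v=75,ok=T)] out:-; in:P5
At end of tick 9: ['P5', 'P4', 'P3', 'P2']

Answer: P5 P4 P3 P2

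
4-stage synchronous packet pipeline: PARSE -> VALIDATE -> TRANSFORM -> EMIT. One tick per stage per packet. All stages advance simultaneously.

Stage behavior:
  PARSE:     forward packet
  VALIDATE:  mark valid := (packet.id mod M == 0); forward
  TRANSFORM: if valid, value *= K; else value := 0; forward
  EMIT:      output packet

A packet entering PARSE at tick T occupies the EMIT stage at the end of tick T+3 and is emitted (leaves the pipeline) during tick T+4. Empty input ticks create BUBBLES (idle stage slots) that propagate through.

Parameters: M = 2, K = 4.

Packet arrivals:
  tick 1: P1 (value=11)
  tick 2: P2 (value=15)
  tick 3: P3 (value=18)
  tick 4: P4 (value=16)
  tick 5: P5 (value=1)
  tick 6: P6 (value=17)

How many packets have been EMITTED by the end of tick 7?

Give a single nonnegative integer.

Tick 1: [PARSE:P1(v=11,ok=F), VALIDATE:-, TRANSFORM:-, EMIT:-] out:-; in:P1
Tick 2: [PARSE:P2(v=15,ok=F), VALIDATE:P1(v=11,ok=F), TRANSFORM:-, EMIT:-] out:-; in:P2
Tick 3: [PARSE:P3(v=18,ok=F), VALIDATE:P2(v=15,ok=T), TRANSFORM:P1(v=0,ok=F), EMIT:-] out:-; in:P3
Tick 4: [PARSE:P4(v=16,ok=F), VALIDATE:P3(v=18,ok=F), TRANSFORM:P2(v=60,ok=T), EMIT:P1(v=0,ok=F)] out:-; in:P4
Tick 5: [PARSE:P5(v=1,ok=F), VALIDATE:P4(v=16,ok=T), TRANSFORM:P3(v=0,ok=F), EMIT:P2(v=60,ok=T)] out:P1(v=0); in:P5
Tick 6: [PARSE:P6(v=17,ok=F), VALIDATE:P5(v=1,ok=F), TRANSFORM:P4(v=64,ok=T), EMIT:P3(v=0,ok=F)] out:P2(v=60); in:P6
Tick 7: [PARSE:-, VALIDATE:P6(v=17,ok=T), TRANSFORM:P5(v=0,ok=F), EMIT:P4(v=64,ok=T)] out:P3(v=0); in:-
Emitted by tick 7: ['P1', 'P2', 'P3']

Answer: 3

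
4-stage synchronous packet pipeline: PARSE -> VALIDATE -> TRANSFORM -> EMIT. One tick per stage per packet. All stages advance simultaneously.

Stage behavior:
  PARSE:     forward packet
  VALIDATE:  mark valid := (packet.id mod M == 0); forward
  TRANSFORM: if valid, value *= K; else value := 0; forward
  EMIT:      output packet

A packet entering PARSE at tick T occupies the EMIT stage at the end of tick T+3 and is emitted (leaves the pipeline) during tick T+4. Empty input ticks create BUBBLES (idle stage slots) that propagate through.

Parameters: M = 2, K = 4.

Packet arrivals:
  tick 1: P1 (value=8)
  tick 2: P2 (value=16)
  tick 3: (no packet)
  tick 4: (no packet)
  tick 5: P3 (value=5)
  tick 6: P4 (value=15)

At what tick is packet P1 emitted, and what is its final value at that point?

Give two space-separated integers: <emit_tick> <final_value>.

Tick 1: [PARSE:P1(v=8,ok=F), VALIDATE:-, TRANSFORM:-, EMIT:-] out:-; in:P1
Tick 2: [PARSE:P2(v=16,ok=F), VALIDATE:P1(v=8,ok=F), TRANSFORM:-, EMIT:-] out:-; in:P2
Tick 3: [PARSE:-, VALIDATE:P2(v=16,ok=T), TRANSFORM:P1(v=0,ok=F), EMIT:-] out:-; in:-
Tick 4: [PARSE:-, VALIDATE:-, TRANSFORM:P2(v=64,ok=T), EMIT:P1(v=0,ok=F)] out:-; in:-
Tick 5: [PARSE:P3(v=5,ok=F), VALIDATE:-, TRANSFORM:-, EMIT:P2(v=64,ok=T)] out:P1(v=0); in:P3
Tick 6: [PARSE:P4(v=15,ok=F), VALIDATE:P3(v=5,ok=F), TRANSFORM:-, EMIT:-] out:P2(v=64); in:P4
Tick 7: [PARSE:-, VALIDATE:P4(v=15,ok=T), TRANSFORM:P3(v=0,ok=F), EMIT:-] out:-; in:-
Tick 8: [PARSE:-, VALIDATE:-, TRANSFORM:P4(v=60,ok=T), EMIT:P3(v=0,ok=F)] out:-; in:-
Tick 9: [PARSE:-, VALIDATE:-, TRANSFORM:-, EMIT:P4(v=60,ok=T)] out:P3(v=0); in:-
Tick 10: [PARSE:-, VALIDATE:-, TRANSFORM:-, EMIT:-] out:P4(v=60); in:-
P1: arrives tick 1, valid=False (id=1, id%2=1), emit tick 5, final value 0

Answer: 5 0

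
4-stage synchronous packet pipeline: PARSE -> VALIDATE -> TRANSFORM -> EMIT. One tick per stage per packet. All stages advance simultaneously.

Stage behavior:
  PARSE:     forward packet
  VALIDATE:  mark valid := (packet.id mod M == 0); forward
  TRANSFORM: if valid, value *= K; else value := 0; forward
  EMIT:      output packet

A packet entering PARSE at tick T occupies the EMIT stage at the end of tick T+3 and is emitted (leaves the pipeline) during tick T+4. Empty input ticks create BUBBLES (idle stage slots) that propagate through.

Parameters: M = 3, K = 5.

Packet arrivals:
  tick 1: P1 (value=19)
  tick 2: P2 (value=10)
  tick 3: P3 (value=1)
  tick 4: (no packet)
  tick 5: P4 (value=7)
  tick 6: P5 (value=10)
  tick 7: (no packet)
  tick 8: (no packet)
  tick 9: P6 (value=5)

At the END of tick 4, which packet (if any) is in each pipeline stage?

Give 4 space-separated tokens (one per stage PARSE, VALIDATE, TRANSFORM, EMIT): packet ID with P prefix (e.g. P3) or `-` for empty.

Answer: - P3 P2 P1

Derivation:
Tick 1: [PARSE:P1(v=19,ok=F), VALIDATE:-, TRANSFORM:-, EMIT:-] out:-; in:P1
Tick 2: [PARSE:P2(v=10,ok=F), VALIDATE:P1(v=19,ok=F), TRANSFORM:-, EMIT:-] out:-; in:P2
Tick 3: [PARSE:P3(v=1,ok=F), VALIDATE:P2(v=10,ok=F), TRANSFORM:P1(v=0,ok=F), EMIT:-] out:-; in:P3
Tick 4: [PARSE:-, VALIDATE:P3(v=1,ok=T), TRANSFORM:P2(v=0,ok=F), EMIT:P1(v=0,ok=F)] out:-; in:-
At end of tick 4: ['-', 'P3', 'P2', 'P1']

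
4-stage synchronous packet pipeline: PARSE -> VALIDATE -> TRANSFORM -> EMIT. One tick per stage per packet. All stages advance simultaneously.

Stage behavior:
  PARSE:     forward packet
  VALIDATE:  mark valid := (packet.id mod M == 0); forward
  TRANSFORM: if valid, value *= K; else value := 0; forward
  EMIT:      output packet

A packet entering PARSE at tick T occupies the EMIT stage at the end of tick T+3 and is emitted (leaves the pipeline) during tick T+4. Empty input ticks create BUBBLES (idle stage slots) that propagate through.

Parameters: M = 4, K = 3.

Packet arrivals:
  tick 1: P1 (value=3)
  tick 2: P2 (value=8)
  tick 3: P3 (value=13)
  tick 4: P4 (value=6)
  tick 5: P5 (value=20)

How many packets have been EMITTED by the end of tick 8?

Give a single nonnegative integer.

Answer: 4

Derivation:
Tick 1: [PARSE:P1(v=3,ok=F), VALIDATE:-, TRANSFORM:-, EMIT:-] out:-; in:P1
Tick 2: [PARSE:P2(v=8,ok=F), VALIDATE:P1(v=3,ok=F), TRANSFORM:-, EMIT:-] out:-; in:P2
Tick 3: [PARSE:P3(v=13,ok=F), VALIDATE:P2(v=8,ok=F), TRANSFORM:P1(v=0,ok=F), EMIT:-] out:-; in:P3
Tick 4: [PARSE:P4(v=6,ok=F), VALIDATE:P3(v=13,ok=F), TRANSFORM:P2(v=0,ok=F), EMIT:P1(v=0,ok=F)] out:-; in:P4
Tick 5: [PARSE:P5(v=20,ok=F), VALIDATE:P4(v=6,ok=T), TRANSFORM:P3(v=0,ok=F), EMIT:P2(v=0,ok=F)] out:P1(v=0); in:P5
Tick 6: [PARSE:-, VALIDATE:P5(v=20,ok=F), TRANSFORM:P4(v=18,ok=T), EMIT:P3(v=0,ok=F)] out:P2(v=0); in:-
Tick 7: [PARSE:-, VALIDATE:-, TRANSFORM:P5(v=0,ok=F), EMIT:P4(v=18,ok=T)] out:P3(v=0); in:-
Tick 8: [PARSE:-, VALIDATE:-, TRANSFORM:-, EMIT:P5(v=0,ok=F)] out:P4(v=18); in:-
Emitted by tick 8: ['P1', 'P2', 'P3', 'P4']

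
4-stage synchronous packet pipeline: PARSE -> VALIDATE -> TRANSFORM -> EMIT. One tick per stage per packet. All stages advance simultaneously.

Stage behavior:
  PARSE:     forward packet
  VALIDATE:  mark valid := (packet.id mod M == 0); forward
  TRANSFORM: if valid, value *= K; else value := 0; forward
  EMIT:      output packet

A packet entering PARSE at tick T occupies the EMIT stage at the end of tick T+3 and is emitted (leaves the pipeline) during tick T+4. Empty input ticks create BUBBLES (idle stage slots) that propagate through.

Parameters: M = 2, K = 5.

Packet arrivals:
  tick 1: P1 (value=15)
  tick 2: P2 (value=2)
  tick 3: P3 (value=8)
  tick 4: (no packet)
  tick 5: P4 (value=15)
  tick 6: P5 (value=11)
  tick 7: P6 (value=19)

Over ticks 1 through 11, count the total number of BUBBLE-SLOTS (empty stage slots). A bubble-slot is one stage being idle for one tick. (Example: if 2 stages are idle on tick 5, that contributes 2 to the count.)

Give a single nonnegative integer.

Answer: 20

Derivation:
Tick 1: [PARSE:P1(v=15,ok=F), VALIDATE:-, TRANSFORM:-, EMIT:-] out:-; bubbles=3
Tick 2: [PARSE:P2(v=2,ok=F), VALIDATE:P1(v=15,ok=F), TRANSFORM:-, EMIT:-] out:-; bubbles=2
Tick 3: [PARSE:P3(v=8,ok=F), VALIDATE:P2(v=2,ok=T), TRANSFORM:P1(v=0,ok=F), EMIT:-] out:-; bubbles=1
Tick 4: [PARSE:-, VALIDATE:P3(v=8,ok=F), TRANSFORM:P2(v=10,ok=T), EMIT:P1(v=0,ok=F)] out:-; bubbles=1
Tick 5: [PARSE:P4(v=15,ok=F), VALIDATE:-, TRANSFORM:P3(v=0,ok=F), EMIT:P2(v=10,ok=T)] out:P1(v=0); bubbles=1
Tick 6: [PARSE:P5(v=11,ok=F), VALIDATE:P4(v=15,ok=T), TRANSFORM:-, EMIT:P3(v=0,ok=F)] out:P2(v=10); bubbles=1
Tick 7: [PARSE:P6(v=19,ok=F), VALIDATE:P5(v=11,ok=F), TRANSFORM:P4(v=75,ok=T), EMIT:-] out:P3(v=0); bubbles=1
Tick 8: [PARSE:-, VALIDATE:P6(v=19,ok=T), TRANSFORM:P5(v=0,ok=F), EMIT:P4(v=75,ok=T)] out:-; bubbles=1
Tick 9: [PARSE:-, VALIDATE:-, TRANSFORM:P6(v=95,ok=T), EMIT:P5(v=0,ok=F)] out:P4(v=75); bubbles=2
Tick 10: [PARSE:-, VALIDATE:-, TRANSFORM:-, EMIT:P6(v=95,ok=T)] out:P5(v=0); bubbles=3
Tick 11: [PARSE:-, VALIDATE:-, TRANSFORM:-, EMIT:-] out:P6(v=95); bubbles=4
Total bubble-slots: 20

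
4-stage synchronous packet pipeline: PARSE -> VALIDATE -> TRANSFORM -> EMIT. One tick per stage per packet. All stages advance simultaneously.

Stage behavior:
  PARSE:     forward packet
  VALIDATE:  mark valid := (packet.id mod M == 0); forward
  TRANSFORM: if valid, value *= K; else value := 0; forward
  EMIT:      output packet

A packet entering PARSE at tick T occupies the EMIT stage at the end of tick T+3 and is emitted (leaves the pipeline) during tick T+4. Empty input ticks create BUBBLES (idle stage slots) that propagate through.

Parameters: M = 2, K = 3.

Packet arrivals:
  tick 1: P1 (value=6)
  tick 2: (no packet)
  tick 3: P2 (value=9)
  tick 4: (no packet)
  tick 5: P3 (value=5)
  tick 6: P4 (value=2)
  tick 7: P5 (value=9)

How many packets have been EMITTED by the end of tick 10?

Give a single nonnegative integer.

Tick 1: [PARSE:P1(v=6,ok=F), VALIDATE:-, TRANSFORM:-, EMIT:-] out:-; in:P1
Tick 2: [PARSE:-, VALIDATE:P1(v=6,ok=F), TRANSFORM:-, EMIT:-] out:-; in:-
Tick 3: [PARSE:P2(v=9,ok=F), VALIDATE:-, TRANSFORM:P1(v=0,ok=F), EMIT:-] out:-; in:P2
Tick 4: [PARSE:-, VALIDATE:P2(v=9,ok=T), TRANSFORM:-, EMIT:P1(v=0,ok=F)] out:-; in:-
Tick 5: [PARSE:P3(v=5,ok=F), VALIDATE:-, TRANSFORM:P2(v=27,ok=T), EMIT:-] out:P1(v=0); in:P3
Tick 6: [PARSE:P4(v=2,ok=F), VALIDATE:P3(v=5,ok=F), TRANSFORM:-, EMIT:P2(v=27,ok=T)] out:-; in:P4
Tick 7: [PARSE:P5(v=9,ok=F), VALIDATE:P4(v=2,ok=T), TRANSFORM:P3(v=0,ok=F), EMIT:-] out:P2(v=27); in:P5
Tick 8: [PARSE:-, VALIDATE:P5(v=9,ok=F), TRANSFORM:P4(v=6,ok=T), EMIT:P3(v=0,ok=F)] out:-; in:-
Tick 9: [PARSE:-, VALIDATE:-, TRANSFORM:P5(v=0,ok=F), EMIT:P4(v=6,ok=T)] out:P3(v=0); in:-
Tick 10: [PARSE:-, VALIDATE:-, TRANSFORM:-, EMIT:P5(v=0,ok=F)] out:P4(v=6); in:-
Emitted by tick 10: ['P1', 'P2', 'P3', 'P4']

Answer: 4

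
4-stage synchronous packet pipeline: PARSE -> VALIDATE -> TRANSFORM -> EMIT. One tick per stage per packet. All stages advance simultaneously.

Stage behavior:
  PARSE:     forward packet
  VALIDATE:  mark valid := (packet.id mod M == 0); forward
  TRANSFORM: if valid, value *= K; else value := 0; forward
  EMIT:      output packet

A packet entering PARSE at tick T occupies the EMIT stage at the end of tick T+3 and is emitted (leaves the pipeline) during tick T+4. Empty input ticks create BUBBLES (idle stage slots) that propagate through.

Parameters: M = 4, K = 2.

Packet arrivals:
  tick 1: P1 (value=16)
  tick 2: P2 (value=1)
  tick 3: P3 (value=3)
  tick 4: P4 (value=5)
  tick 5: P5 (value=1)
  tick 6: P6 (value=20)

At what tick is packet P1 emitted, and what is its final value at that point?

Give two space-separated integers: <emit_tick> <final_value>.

Tick 1: [PARSE:P1(v=16,ok=F), VALIDATE:-, TRANSFORM:-, EMIT:-] out:-; in:P1
Tick 2: [PARSE:P2(v=1,ok=F), VALIDATE:P1(v=16,ok=F), TRANSFORM:-, EMIT:-] out:-; in:P2
Tick 3: [PARSE:P3(v=3,ok=F), VALIDATE:P2(v=1,ok=F), TRANSFORM:P1(v=0,ok=F), EMIT:-] out:-; in:P3
Tick 4: [PARSE:P4(v=5,ok=F), VALIDATE:P3(v=3,ok=F), TRANSFORM:P2(v=0,ok=F), EMIT:P1(v=0,ok=F)] out:-; in:P4
Tick 5: [PARSE:P5(v=1,ok=F), VALIDATE:P4(v=5,ok=T), TRANSFORM:P3(v=0,ok=F), EMIT:P2(v=0,ok=F)] out:P1(v=0); in:P5
Tick 6: [PARSE:P6(v=20,ok=F), VALIDATE:P5(v=1,ok=F), TRANSFORM:P4(v=10,ok=T), EMIT:P3(v=0,ok=F)] out:P2(v=0); in:P6
Tick 7: [PARSE:-, VALIDATE:P6(v=20,ok=F), TRANSFORM:P5(v=0,ok=F), EMIT:P4(v=10,ok=T)] out:P3(v=0); in:-
Tick 8: [PARSE:-, VALIDATE:-, TRANSFORM:P6(v=0,ok=F), EMIT:P5(v=0,ok=F)] out:P4(v=10); in:-
Tick 9: [PARSE:-, VALIDATE:-, TRANSFORM:-, EMIT:P6(v=0,ok=F)] out:P5(v=0); in:-
Tick 10: [PARSE:-, VALIDATE:-, TRANSFORM:-, EMIT:-] out:P6(v=0); in:-
P1: arrives tick 1, valid=False (id=1, id%4=1), emit tick 5, final value 0

Answer: 5 0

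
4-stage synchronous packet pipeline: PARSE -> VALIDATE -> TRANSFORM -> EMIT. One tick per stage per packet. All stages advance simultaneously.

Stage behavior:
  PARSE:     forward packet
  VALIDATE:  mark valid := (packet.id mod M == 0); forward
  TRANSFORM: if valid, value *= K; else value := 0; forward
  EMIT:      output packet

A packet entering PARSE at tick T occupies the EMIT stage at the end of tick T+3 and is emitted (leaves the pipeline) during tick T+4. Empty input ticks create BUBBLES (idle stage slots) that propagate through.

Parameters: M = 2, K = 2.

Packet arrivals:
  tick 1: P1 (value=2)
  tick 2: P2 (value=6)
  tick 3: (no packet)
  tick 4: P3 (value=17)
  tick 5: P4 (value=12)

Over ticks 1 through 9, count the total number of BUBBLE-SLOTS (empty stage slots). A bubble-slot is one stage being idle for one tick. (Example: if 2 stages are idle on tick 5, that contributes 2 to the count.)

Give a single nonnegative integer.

Tick 1: [PARSE:P1(v=2,ok=F), VALIDATE:-, TRANSFORM:-, EMIT:-] out:-; bubbles=3
Tick 2: [PARSE:P2(v=6,ok=F), VALIDATE:P1(v=2,ok=F), TRANSFORM:-, EMIT:-] out:-; bubbles=2
Tick 3: [PARSE:-, VALIDATE:P2(v=6,ok=T), TRANSFORM:P1(v=0,ok=F), EMIT:-] out:-; bubbles=2
Tick 4: [PARSE:P3(v=17,ok=F), VALIDATE:-, TRANSFORM:P2(v=12,ok=T), EMIT:P1(v=0,ok=F)] out:-; bubbles=1
Tick 5: [PARSE:P4(v=12,ok=F), VALIDATE:P3(v=17,ok=F), TRANSFORM:-, EMIT:P2(v=12,ok=T)] out:P1(v=0); bubbles=1
Tick 6: [PARSE:-, VALIDATE:P4(v=12,ok=T), TRANSFORM:P3(v=0,ok=F), EMIT:-] out:P2(v=12); bubbles=2
Tick 7: [PARSE:-, VALIDATE:-, TRANSFORM:P4(v=24,ok=T), EMIT:P3(v=0,ok=F)] out:-; bubbles=2
Tick 8: [PARSE:-, VALIDATE:-, TRANSFORM:-, EMIT:P4(v=24,ok=T)] out:P3(v=0); bubbles=3
Tick 9: [PARSE:-, VALIDATE:-, TRANSFORM:-, EMIT:-] out:P4(v=24); bubbles=4
Total bubble-slots: 20

Answer: 20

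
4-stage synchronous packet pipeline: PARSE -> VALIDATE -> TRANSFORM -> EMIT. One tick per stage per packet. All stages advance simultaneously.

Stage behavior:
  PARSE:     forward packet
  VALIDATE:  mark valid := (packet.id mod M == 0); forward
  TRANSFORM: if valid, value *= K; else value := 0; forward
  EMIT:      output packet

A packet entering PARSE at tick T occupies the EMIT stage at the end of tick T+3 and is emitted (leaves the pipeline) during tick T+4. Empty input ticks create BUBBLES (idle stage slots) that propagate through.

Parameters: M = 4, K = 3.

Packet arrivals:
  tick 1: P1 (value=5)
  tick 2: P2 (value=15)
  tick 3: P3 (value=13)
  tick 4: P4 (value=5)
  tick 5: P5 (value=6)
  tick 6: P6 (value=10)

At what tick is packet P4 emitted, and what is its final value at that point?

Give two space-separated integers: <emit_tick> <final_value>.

Answer: 8 15

Derivation:
Tick 1: [PARSE:P1(v=5,ok=F), VALIDATE:-, TRANSFORM:-, EMIT:-] out:-; in:P1
Tick 2: [PARSE:P2(v=15,ok=F), VALIDATE:P1(v=5,ok=F), TRANSFORM:-, EMIT:-] out:-; in:P2
Tick 3: [PARSE:P3(v=13,ok=F), VALIDATE:P2(v=15,ok=F), TRANSFORM:P1(v=0,ok=F), EMIT:-] out:-; in:P3
Tick 4: [PARSE:P4(v=5,ok=F), VALIDATE:P3(v=13,ok=F), TRANSFORM:P2(v=0,ok=F), EMIT:P1(v=0,ok=F)] out:-; in:P4
Tick 5: [PARSE:P5(v=6,ok=F), VALIDATE:P4(v=5,ok=T), TRANSFORM:P3(v=0,ok=F), EMIT:P2(v=0,ok=F)] out:P1(v=0); in:P5
Tick 6: [PARSE:P6(v=10,ok=F), VALIDATE:P5(v=6,ok=F), TRANSFORM:P4(v=15,ok=T), EMIT:P3(v=0,ok=F)] out:P2(v=0); in:P6
Tick 7: [PARSE:-, VALIDATE:P6(v=10,ok=F), TRANSFORM:P5(v=0,ok=F), EMIT:P4(v=15,ok=T)] out:P3(v=0); in:-
Tick 8: [PARSE:-, VALIDATE:-, TRANSFORM:P6(v=0,ok=F), EMIT:P5(v=0,ok=F)] out:P4(v=15); in:-
Tick 9: [PARSE:-, VALIDATE:-, TRANSFORM:-, EMIT:P6(v=0,ok=F)] out:P5(v=0); in:-
Tick 10: [PARSE:-, VALIDATE:-, TRANSFORM:-, EMIT:-] out:P6(v=0); in:-
P4: arrives tick 4, valid=True (id=4, id%4=0), emit tick 8, final value 15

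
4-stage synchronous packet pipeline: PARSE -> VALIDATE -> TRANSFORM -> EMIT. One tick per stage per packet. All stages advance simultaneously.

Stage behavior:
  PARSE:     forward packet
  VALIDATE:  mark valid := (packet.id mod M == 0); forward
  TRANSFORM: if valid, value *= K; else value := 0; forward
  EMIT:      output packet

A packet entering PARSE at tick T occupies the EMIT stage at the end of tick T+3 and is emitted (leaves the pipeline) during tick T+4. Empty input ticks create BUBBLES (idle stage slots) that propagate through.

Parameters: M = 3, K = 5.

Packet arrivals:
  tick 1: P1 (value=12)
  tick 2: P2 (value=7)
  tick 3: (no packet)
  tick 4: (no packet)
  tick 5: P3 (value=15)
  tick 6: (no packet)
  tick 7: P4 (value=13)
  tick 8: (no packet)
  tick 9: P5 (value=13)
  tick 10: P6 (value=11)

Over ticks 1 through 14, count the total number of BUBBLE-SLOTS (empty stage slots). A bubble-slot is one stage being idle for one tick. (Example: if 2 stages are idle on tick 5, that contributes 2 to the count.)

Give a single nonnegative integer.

Tick 1: [PARSE:P1(v=12,ok=F), VALIDATE:-, TRANSFORM:-, EMIT:-] out:-; bubbles=3
Tick 2: [PARSE:P2(v=7,ok=F), VALIDATE:P1(v=12,ok=F), TRANSFORM:-, EMIT:-] out:-; bubbles=2
Tick 3: [PARSE:-, VALIDATE:P2(v=7,ok=F), TRANSFORM:P1(v=0,ok=F), EMIT:-] out:-; bubbles=2
Tick 4: [PARSE:-, VALIDATE:-, TRANSFORM:P2(v=0,ok=F), EMIT:P1(v=0,ok=F)] out:-; bubbles=2
Tick 5: [PARSE:P3(v=15,ok=F), VALIDATE:-, TRANSFORM:-, EMIT:P2(v=0,ok=F)] out:P1(v=0); bubbles=2
Tick 6: [PARSE:-, VALIDATE:P3(v=15,ok=T), TRANSFORM:-, EMIT:-] out:P2(v=0); bubbles=3
Tick 7: [PARSE:P4(v=13,ok=F), VALIDATE:-, TRANSFORM:P3(v=75,ok=T), EMIT:-] out:-; bubbles=2
Tick 8: [PARSE:-, VALIDATE:P4(v=13,ok=F), TRANSFORM:-, EMIT:P3(v=75,ok=T)] out:-; bubbles=2
Tick 9: [PARSE:P5(v=13,ok=F), VALIDATE:-, TRANSFORM:P4(v=0,ok=F), EMIT:-] out:P3(v=75); bubbles=2
Tick 10: [PARSE:P6(v=11,ok=F), VALIDATE:P5(v=13,ok=F), TRANSFORM:-, EMIT:P4(v=0,ok=F)] out:-; bubbles=1
Tick 11: [PARSE:-, VALIDATE:P6(v=11,ok=T), TRANSFORM:P5(v=0,ok=F), EMIT:-] out:P4(v=0); bubbles=2
Tick 12: [PARSE:-, VALIDATE:-, TRANSFORM:P6(v=55,ok=T), EMIT:P5(v=0,ok=F)] out:-; bubbles=2
Tick 13: [PARSE:-, VALIDATE:-, TRANSFORM:-, EMIT:P6(v=55,ok=T)] out:P5(v=0); bubbles=3
Tick 14: [PARSE:-, VALIDATE:-, TRANSFORM:-, EMIT:-] out:P6(v=55); bubbles=4
Total bubble-slots: 32

Answer: 32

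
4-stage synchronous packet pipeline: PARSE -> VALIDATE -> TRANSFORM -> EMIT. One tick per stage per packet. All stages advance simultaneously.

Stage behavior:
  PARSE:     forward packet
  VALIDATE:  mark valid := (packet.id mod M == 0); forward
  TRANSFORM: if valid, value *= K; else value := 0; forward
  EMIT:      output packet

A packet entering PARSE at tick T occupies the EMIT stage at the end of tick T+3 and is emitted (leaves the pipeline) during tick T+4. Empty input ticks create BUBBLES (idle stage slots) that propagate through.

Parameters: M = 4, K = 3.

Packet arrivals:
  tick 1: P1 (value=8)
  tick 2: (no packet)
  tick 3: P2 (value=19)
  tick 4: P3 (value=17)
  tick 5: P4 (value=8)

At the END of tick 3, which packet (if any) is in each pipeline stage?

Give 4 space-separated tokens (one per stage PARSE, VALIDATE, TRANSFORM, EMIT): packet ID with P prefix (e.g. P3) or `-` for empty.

Answer: P2 - P1 -

Derivation:
Tick 1: [PARSE:P1(v=8,ok=F), VALIDATE:-, TRANSFORM:-, EMIT:-] out:-; in:P1
Tick 2: [PARSE:-, VALIDATE:P1(v=8,ok=F), TRANSFORM:-, EMIT:-] out:-; in:-
Tick 3: [PARSE:P2(v=19,ok=F), VALIDATE:-, TRANSFORM:P1(v=0,ok=F), EMIT:-] out:-; in:P2
At end of tick 3: ['P2', '-', 'P1', '-']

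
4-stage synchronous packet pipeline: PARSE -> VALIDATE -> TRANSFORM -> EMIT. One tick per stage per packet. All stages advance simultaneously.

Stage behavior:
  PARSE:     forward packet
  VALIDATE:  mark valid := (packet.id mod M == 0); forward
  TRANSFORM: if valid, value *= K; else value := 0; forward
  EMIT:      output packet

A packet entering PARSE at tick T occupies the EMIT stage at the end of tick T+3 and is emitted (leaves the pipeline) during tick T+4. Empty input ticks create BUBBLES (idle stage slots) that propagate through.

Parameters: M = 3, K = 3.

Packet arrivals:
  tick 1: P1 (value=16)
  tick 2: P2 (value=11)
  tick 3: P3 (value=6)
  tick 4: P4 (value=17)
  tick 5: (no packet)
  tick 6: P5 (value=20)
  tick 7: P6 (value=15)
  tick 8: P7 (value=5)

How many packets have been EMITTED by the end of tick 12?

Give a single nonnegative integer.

Tick 1: [PARSE:P1(v=16,ok=F), VALIDATE:-, TRANSFORM:-, EMIT:-] out:-; in:P1
Tick 2: [PARSE:P2(v=11,ok=F), VALIDATE:P1(v=16,ok=F), TRANSFORM:-, EMIT:-] out:-; in:P2
Tick 3: [PARSE:P3(v=6,ok=F), VALIDATE:P2(v=11,ok=F), TRANSFORM:P1(v=0,ok=F), EMIT:-] out:-; in:P3
Tick 4: [PARSE:P4(v=17,ok=F), VALIDATE:P3(v=6,ok=T), TRANSFORM:P2(v=0,ok=F), EMIT:P1(v=0,ok=F)] out:-; in:P4
Tick 5: [PARSE:-, VALIDATE:P4(v=17,ok=F), TRANSFORM:P3(v=18,ok=T), EMIT:P2(v=0,ok=F)] out:P1(v=0); in:-
Tick 6: [PARSE:P5(v=20,ok=F), VALIDATE:-, TRANSFORM:P4(v=0,ok=F), EMIT:P3(v=18,ok=T)] out:P2(v=0); in:P5
Tick 7: [PARSE:P6(v=15,ok=F), VALIDATE:P5(v=20,ok=F), TRANSFORM:-, EMIT:P4(v=0,ok=F)] out:P3(v=18); in:P6
Tick 8: [PARSE:P7(v=5,ok=F), VALIDATE:P6(v=15,ok=T), TRANSFORM:P5(v=0,ok=F), EMIT:-] out:P4(v=0); in:P7
Tick 9: [PARSE:-, VALIDATE:P7(v=5,ok=F), TRANSFORM:P6(v=45,ok=T), EMIT:P5(v=0,ok=F)] out:-; in:-
Tick 10: [PARSE:-, VALIDATE:-, TRANSFORM:P7(v=0,ok=F), EMIT:P6(v=45,ok=T)] out:P5(v=0); in:-
Tick 11: [PARSE:-, VALIDATE:-, TRANSFORM:-, EMIT:P7(v=0,ok=F)] out:P6(v=45); in:-
Tick 12: [PARSE:-, VALIDATE:-, TRANSFORM:-, EMIT:-] out:P7(v=0); in:-
Emitted by tick 12: ['P1', 'P2', 'P3', 'P4', 'P5', 'P6', 'P7']

Answer: 7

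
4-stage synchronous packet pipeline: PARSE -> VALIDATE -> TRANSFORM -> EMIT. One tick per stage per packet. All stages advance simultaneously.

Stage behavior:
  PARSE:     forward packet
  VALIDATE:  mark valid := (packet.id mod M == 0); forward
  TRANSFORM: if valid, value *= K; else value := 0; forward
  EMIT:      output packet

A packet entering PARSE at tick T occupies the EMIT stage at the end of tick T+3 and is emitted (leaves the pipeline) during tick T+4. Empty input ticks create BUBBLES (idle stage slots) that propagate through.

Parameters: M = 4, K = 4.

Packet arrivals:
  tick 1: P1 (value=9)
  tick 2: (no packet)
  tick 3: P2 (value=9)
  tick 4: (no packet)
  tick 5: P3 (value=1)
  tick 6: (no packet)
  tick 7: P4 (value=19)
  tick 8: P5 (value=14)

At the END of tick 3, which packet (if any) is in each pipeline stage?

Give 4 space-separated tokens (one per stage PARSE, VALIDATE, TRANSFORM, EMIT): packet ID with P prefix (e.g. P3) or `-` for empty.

Answer: P2 - P1 -

Derivation:
Tick 1: [PARSE:P1(v=9,ok=F), VALIDATE:-, TRANSFORM:-, EMIT:-] out:-; in:P1
Tick 2: [PARSE:-, VALIDATE:P1(v=9,ok=F), TRANSFORM:-, EMIT:-] out:-; in:-
Tick 3: [PARSE:P2(v=9,ok=F), VALIDATE:-, TRANSFORM:P1(v=0,ok=F), EMIT:-] out:-; in:P2
At end of tick 3: ['P2', '-', 'P1', '-']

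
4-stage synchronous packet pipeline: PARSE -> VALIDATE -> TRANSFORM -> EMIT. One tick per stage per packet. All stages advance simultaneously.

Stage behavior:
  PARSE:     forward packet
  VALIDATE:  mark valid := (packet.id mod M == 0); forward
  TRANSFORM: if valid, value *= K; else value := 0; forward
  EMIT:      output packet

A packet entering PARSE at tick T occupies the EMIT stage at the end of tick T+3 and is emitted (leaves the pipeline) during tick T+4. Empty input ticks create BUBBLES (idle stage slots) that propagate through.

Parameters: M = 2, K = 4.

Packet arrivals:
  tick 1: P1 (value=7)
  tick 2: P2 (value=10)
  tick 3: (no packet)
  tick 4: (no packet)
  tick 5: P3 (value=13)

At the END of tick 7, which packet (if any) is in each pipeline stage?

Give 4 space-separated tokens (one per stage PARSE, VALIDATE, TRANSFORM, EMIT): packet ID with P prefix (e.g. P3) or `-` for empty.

Answer: - - P3 -

Derivation:
Tick 1: [PARSE:P1(v=7,ok=F), VALIDATE:-, TRANSFORM:-, EMIT:-] out:-; in:P1
Tick 2: [PARSE:P2(v=10,ok=F), VALIDATE:P1(v=7,ok=F), TRANSFORM:-, EMIT:-] out:-; in:P2
Tick 3: [PARSE:-, VALIDATE:P2(v=10,ok=T), TRANSFORM:P1(v=0,ok=F), EMIT:-] out:-; in:-
Tick 4: [PARSE:-, VALIDATE:-, TRANSFORM:P2(v=40,ok=T), EMIT:P1(v=0,ok=F)] out:-; in:-
Tick 5: [PARSE:P3(v=13,ok=F), VALIDATE:-, TRANSFORM:-, EMIT:P2(v=40,ok=T)] out:P1(v=0); in:P3
Tick 6: [PARSE:-, VALIDATE:P3(v=13,ok=F), TRANSFORM:-, EMIT:-] out:P2(v=40); in:-
Tick 7: [PARSE:-, VALIDATE:-, TRANSFORM:P3(v=0,ok=F), EMIT:-] out:-; in:-
At end of tick 7: ['-', '-', 'P3', '-']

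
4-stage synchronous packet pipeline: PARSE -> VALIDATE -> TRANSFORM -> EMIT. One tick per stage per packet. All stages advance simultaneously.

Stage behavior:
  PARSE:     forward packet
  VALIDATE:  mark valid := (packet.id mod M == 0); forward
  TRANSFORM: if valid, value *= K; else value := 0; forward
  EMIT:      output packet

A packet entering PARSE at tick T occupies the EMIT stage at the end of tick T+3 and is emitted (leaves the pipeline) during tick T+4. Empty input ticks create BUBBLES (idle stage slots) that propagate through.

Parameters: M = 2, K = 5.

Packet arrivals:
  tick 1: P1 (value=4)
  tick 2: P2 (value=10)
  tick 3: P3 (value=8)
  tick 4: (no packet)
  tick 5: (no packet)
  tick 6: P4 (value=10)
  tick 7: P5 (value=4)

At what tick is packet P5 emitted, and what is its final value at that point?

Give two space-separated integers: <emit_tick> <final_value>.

Tick 1: [PARSE:P1(v=4,ok=F), VALIDATE:-, TRANSFORM:-, EMIT:-] out:-; in:P1
Tick 2: [PARSE:P2(v=10,ok=F), VALIDATE:P1(v=4,ok=F), TRANSFORM:-, EMIT:-] out:-; in:P2
Tick 3: [PARSE:P3(v=8,ok=F), VALIDATE:P2(v=10,ok=T), TRANSFORM:P1(v=0,ok=F), EMIT:-] out:-; in:P3
Tick 4: [PARSE:-, VALIDATE:P3(v=8,ok=F), TRANSFORM:P2(v=50,ok=T), EMIT:P1(v=0,ok=F)] out:-; in:-
Tick 5: [PARSE:-, VALIDATE:-, TRANSFORM:P3(v=0,ok=F), EMIT:P2(v=50,ok=T)] out:P1(v=0); in:-
Tick 6: [PARSE:P4(v=10,ok=F), VALIDATE:-, TRANSFORM:-, EMIT:P3(v=0,ok=F)] out:P2(v=50); in:P4
Tick 7: [PARSE:P5(v=4,ok=F), VALIDATE:P4(v=10,ok=T), TRANSFORM:-, EMIT:-] out:P3(v=0); in:P5
Tick 8: [PARSE:-, VALIDATE:P5(v=4,ok=F), TRANSFORM:P4(v=50,ok=T), EMIT:-] out:-; in:-
Tick 9: [PARSE:-, VALIDATE:-, TRANSFORM:P5(v=0,ok=F), EMIT:P4(v=50,ok=T)] out:-; in:-
Tick 10: [PARSE:-, VALIDATE:-, TRANSFORM:-, EMIT:P5(v=0,ok=F)] out:P4(v=50); in:-
Tick 11: [PARSE:-, VALIDATE:-, TRANSFORM:-, EMIT:-] out:P5(v=0); in:-
P5: arrives tick 7, valid=False (id=5, id%2=1), emit tick 11, final value 0

Answer: 11 0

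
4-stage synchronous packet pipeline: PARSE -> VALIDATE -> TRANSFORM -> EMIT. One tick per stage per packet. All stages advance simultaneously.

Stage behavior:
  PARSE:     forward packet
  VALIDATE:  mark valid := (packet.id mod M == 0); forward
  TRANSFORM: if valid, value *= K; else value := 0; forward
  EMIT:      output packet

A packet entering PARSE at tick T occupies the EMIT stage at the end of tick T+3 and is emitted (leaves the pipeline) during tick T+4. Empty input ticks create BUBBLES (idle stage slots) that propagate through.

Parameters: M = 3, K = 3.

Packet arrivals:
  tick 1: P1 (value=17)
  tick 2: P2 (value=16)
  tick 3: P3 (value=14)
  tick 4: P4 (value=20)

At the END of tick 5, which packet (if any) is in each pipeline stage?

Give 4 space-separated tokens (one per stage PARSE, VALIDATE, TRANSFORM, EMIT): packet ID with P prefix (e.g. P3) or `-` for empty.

Answer: - P4 P3 P2

Derivation:
Tick 1: [PARSE:P1(v=17,ok=F), VALIDATE:-, TRANSFORM:-, EMIT:-] out:-; in:P1
Tick 2: [PARSE:P2(v=16,ok=F), VALIDATE:P1(v=17,ok=F), TRANSFORM:-, EMIT:-] out:-; in:P2
Tick 3: [PARSE:P3(v=14,ok=F), VALIDATE:P2(v=16,ok=F), TRANSFORM:P1(v=0,ok=F), EMIT:-] out:-; in:P3
Tick 4: [PARSE:P4(v=20,ok=F), VALIDATE:P3(v=14,ok=T), TRANSFORM:P2(v=0,ok=F), EMIT:P1(v=0,ok=F)] out:-; in:P4
Tick 5: [PARSE:-, VALIDATE:P4(v=20,ok=F), TRANSFORM:P3(v=42,ok=T), EMIT:P2(v=0,ok=F)] out:P1(v=0); in:-
At end of tick 5: ['-', 'P4', 'P3', 'P2']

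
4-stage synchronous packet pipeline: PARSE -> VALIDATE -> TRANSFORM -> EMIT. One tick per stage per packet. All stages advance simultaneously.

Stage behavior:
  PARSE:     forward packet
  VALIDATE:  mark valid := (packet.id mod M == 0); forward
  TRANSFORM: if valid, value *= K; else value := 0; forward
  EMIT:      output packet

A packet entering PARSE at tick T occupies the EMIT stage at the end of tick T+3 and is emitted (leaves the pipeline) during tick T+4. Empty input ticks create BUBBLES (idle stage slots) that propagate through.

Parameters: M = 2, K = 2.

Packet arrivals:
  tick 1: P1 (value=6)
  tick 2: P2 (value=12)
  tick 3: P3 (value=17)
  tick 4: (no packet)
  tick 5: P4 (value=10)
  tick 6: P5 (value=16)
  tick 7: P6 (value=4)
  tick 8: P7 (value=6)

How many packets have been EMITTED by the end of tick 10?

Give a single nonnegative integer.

Tick 1: [PARSE:P1(v=6,ok=F), VALIDATE:-, TRANSFORM:-, EMIT:-] out:-; in:P1
Tick 2: [PARSE:P2(v=12,ok=F), VALIDATE:P1(v=6,ok=F), TRANSFORM:-, EMIT:-] out:-; in:P2
Tick 3: [PARSE:P3(v=17,ok=F), VALIDATE:P2(v=12,ok=T), TRANSFORM:P1(v=0,ok=F), EMIT:-] out:-; in:P3
Tick 4: [PARSE:-, VALIDATE:P3(v=17,ok=F), TRANSFORM:P2(v=24,ok=T), EMIT:P1(v=0,ok=F)] out:-; in:-
Tick 5: [PARSE:P4(v=10,ok=F), VALIDATE:-, TRANSFORM:P3(v=0,ok=F), EMIT:P2(v=24,ok=T)] out:P1(v=0); in:P4
Tick 6: [PARSE:P5(v=16,ok=F), VALIDATE:P4(v=10,ok=T), TRANSFORM:-, EMIT:P3(v=0,ok=F)] out:P2(v=24); in:P5
Tick 7: [PARSE:P6(v=4,ok=F), VALIDATE:P5(v=16,ok=F), TRANSFORM:P4(v=20,ok=T), EMIT:-] out:P3(v=0); in:P6
Tick 8: [PARSE:P7(v=6,ok=F), VALIDATE:P6(v=4,ok=T), TRANSFORM:P5(v=0,ok=F), EMIT:P4(v=20,ok=T)] out:-; in:P7
Tick 9: [PARSE:-, VALIDATE:P7(v=6,ok=F), TRANSFORM:P6(v=8,ok=T), EMIT:P5(v=0,ok=F)] out:P4(v=20); in:-
Tick 10: [PARSE:-, VALIDATE:-, TRANSFORM:P7(v=0,ok=F), EMIT:P6(v=8,ok=T)] out:P5(v=0); in:-
Emitted by tick 10: ['P1', 'P2', 'P3', 'P4', 'P5']

Answer: 5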